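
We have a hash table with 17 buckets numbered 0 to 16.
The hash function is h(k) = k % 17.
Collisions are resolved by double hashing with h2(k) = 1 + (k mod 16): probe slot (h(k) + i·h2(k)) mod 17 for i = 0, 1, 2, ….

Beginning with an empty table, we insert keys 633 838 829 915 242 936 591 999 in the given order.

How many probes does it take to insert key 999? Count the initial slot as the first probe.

4

633 hashes to 4; slot 4 is free => place at 4.
838 hashes to 5; slot 5 is free => place at 5.
829 hashes to 13; slot 13 is free => place at 13.
915 hashes to 14; slot 14 is free => place at 14.
242 hashes to 4, h2=3; 4 taken => place at 7.
936 hashes to 1; slot 1 is free => place at 1.
591 hashes to 13, h2=16; 13 taken => place at 12.
999 hashes to 13, h2=8; 13,4,12 taken => place at 3.
Table: [_, 936, _, 999, 633, 838, _, 242, _, _, _, _, 591, 829, 915, _, _]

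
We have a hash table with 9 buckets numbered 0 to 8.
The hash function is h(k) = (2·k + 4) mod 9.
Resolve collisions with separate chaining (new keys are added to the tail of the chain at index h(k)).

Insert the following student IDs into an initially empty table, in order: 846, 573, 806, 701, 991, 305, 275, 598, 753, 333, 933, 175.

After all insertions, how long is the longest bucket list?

3

Insert 846: h=4, bucket 4 empty → new chain.
Insert 573: h=7, bucket 7 empty → new chain.
Insert 806: h=5, bucket 5 empty → new chain.
Insert 701: h=2, bucket 2 empty → new chain.
Insert 991: h=6, bucket 6 empty → new chain.
Insert 305: h=2, bucket 2 nonempty → append to chain.
Insert 275: h=5, bucket 5 nonempty → append to chain.
Insert 598: h=3, bucket 3 empty → new chain.
Insert 753: h=7, bucket 7 nonempty → append to chain.
Insert 333: h=4, bucket 4 nonempty → append to chain.
Insert 933: h=7, bucket 7 nonempty → append to chain.
Insert 175: h=3, bucket 3 nonempty → append to chain.
Final buckets:
0: _
1: _
2: 701 -> 305
3: 598 -> 175
4: 846 -> 333
5: 806 -> 275
6: 991
7: 573 -> 753 -> 933
8: _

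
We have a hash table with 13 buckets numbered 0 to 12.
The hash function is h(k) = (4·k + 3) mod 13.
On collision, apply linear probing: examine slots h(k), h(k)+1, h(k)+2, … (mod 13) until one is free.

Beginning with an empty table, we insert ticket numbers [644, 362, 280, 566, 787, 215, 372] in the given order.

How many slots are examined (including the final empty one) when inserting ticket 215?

644: h=5 -> slot 5
362: h=8 -> slot 8
280: h=5, probe 5,6 -> slot 6
566: h=5, probe 5,6,7 -> slot 7
787: h=5, probe 5,6,7,8,9 -> slot 9
215: h=5, probe 5,6,7,8,9,10 -> slot 10
372: h=9, probe 9,10,11 -> slot 11
Table: [., ., ., ., ., 644, 280, 566, 362, 787, 215, 372, .]

6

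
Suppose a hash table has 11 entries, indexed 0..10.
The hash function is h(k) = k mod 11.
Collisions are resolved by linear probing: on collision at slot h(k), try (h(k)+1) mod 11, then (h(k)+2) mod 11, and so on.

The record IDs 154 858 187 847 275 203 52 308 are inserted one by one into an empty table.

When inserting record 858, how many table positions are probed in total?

2

Insert 154: h=0, slot 0 empty → index 0.
Insert 858: h=0, slot 0 occupied → index 1.
Insert 187: h=0, slots 0,1 occupied → index 2.
Insert 847: h=0, slots 0,1,2 occupied → index 3.
Insert 275: h=0, slots 0,1,2,3 occupied → index 4.
Insert 203: h=5, slot 5 empty → index 5.
Insert 52: h=8, slot 8 empty → index 8.
Insert 308: h=0, slots 0,1,2,3,4,5 occupied → index 6.
Table: [154, 858, 187, 847, 275, 203, 308, —, 52, —, —]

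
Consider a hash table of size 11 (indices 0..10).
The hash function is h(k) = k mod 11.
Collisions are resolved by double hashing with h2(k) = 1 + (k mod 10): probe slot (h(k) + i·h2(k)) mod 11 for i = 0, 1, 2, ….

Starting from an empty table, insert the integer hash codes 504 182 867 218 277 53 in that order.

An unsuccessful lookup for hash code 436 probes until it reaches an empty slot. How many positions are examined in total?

7

504: h=9 -> slot 9
182: h=6 -> slot 6
867: h=9, h2=8, probe 9,6,3 -> slot 3
218: h=9, h2=9, probe 9,7 -> slot 7
277: h=2 -> slot 2
53: h=9, h2=4, probe 9,2,6,10 -> slot 10
Table: [—, —, 277, 867, —, —, 182, 218, —, 504, 53]
Lookup 436: h=7, h2=7, probe 7,3,10,6,2,9,5 → slot 5 empty, not found.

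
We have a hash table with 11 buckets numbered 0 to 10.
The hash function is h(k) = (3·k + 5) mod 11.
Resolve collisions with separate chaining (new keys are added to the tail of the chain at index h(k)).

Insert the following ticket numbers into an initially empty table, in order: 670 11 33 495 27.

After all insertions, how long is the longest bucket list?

3

Insert 670: h=2, bucket 2 empty -> new chain.
Insert 11: h=5, bucket 5 empty -> new chain.
Insert 33: h=5, bucket 5 nonempty -> append to chain.
Insert 495: h=5, bucket 5 nonempty -> append to chain.
Insert 27: h=9, bucket 9 empty -> new chain.
Final buckets:
0: ∅
1: ∅
2: 670
3: ∅
4: ∅
5: 11 -> 33 -> 495
6: ∅
7: ∅
8: ∅
9: 27
10: ∅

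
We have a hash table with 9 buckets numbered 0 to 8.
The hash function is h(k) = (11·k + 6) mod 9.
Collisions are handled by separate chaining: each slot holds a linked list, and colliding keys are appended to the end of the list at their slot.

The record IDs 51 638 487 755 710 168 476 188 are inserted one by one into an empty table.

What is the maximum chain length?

5

Insert 51: h=0, bucket 0 empty → new chain.
Insert 638: h=4, bucket 4 empty → new chain.
Insert 487: h=8, bucket 8 empty → new chain.
Insert 755: h=4, bucket 4 nonempty → append to chain.
Insert 710: h=4, bucket 4 nonempty → append to chain.
Insert 168: h=0, bucket 0 nonempty → append to chain.
Insert 476: h=4, bucket 4 nonempty → append to chain.
Insert 188: h=4, bucket 4 nonempty → append to chain.
Final buckets:
0: 51 -> 168
1: —
2: —
3: —
4: 638 -> 755 -> 710 -> 476 -> 188
5: —
6: —
7: —
8: 487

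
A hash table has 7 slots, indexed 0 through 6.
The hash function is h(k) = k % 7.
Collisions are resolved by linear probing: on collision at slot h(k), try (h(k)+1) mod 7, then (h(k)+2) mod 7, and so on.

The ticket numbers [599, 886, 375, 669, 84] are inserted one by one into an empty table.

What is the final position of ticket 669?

599 hashes to 4; slot 4 is free → place at 4.
886 hashes to 4; 4 taken → place at 5.
375 hashes to 4; 4,5 taken → place at 6.
669 hashes to 4; 4,5,6 taken → place at 0.
84 hashes to 0; 0 taken → place at 1.
Table: [669, 84, ∅, ∅, 599, 886, 375]

0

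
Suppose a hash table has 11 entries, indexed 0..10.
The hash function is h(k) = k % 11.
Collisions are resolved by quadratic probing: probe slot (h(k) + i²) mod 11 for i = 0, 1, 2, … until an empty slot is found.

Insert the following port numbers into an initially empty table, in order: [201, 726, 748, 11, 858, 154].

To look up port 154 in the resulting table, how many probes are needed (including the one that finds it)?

5

201: h=3 => slot 3
726: h=0 => slot 0
748: h=0, probe 0,1 => slot 1
11: h=0, probe 0,1,4 => slot 4
858: h=0, probe 0,1,4,9 => slot 9
154: h=0, probe 0,1,4,9,5 => slot 5
Table: [726, 748, ., 201, 11, 154, ., ., ., 858, .]
Lookup 154: h=0, probe 0,1,4,9,5 → found at 5.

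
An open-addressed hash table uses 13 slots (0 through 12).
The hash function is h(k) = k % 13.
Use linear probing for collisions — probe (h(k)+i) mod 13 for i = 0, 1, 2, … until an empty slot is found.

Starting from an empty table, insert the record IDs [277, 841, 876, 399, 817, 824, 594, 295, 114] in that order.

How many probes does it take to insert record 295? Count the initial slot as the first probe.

277: h=4 => slot 4
841: h=9 => slot 9
876: h=5 => slot 5
399: h=9, probe 9,10 => slot 10
817: h=11 => slot 11
824: h=5, probe 5,6 => slot 6
594: h=9, probe 9,10,11,12 => slot 12
295: h=9, probe 9,10,11,12,0 => slot 0
114: h=10, probe 10,11,12,0,1 => slot 1
Table: [295, 114, _, _, 277, 876, 824, _, _, 841, 399, 817, 594]

5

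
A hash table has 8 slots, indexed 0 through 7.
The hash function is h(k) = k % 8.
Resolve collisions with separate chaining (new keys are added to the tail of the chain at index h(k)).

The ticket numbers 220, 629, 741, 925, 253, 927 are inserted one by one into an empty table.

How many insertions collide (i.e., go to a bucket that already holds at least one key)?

Insert 220: h=4, bucket 4 empty → new chain.
Insert 629: h=5, bucket 5 empty → new chain.
Insert 741: h=5, bucket 5 nonempty → append to chain.
Insert 925: h=5, bucket 5 nonempty → append to chain.
Insert 253: h=5, bucket 5 nonempty → append to chain.
Insert 927: h=7, bucket 7 empty → new chain.
Final buckets:
0: .
1: .
2: .
3: .
4: 220
5: 629 -> 741 -> 925 -> 253
6: .
7: 927

3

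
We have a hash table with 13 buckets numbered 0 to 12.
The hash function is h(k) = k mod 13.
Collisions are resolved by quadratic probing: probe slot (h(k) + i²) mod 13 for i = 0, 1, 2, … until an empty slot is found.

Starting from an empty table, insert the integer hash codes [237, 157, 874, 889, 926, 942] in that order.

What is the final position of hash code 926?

7

237: h=3 -> slot 3
157: h=1 -> slot 1
874: h=3, probe 3,4 -> slot 4
889: h=5 -> slot 5
926: h=3, probe 3,4,7 -> slot 7
942: h=6 -> slot 6
Table: [—, 157, —, 237, 874, 889, 942, 926, —, —, —, —, —]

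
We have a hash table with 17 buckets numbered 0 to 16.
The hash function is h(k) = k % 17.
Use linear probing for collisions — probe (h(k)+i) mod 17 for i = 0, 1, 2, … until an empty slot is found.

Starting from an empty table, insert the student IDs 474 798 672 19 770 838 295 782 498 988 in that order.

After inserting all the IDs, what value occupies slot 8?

498

474 hashes to 15; slot 15 is free → place at 15.
798 hashes to 16; slot 16 is free → place at 16.
672 hashes to 9; slot 9 is free → place at 9.
19 hashes to 2; slot 2 is free → place at 2.
770 hashes to 5; slot 5 is free → place at 5.
838 hashes to 5; 5 taken → place at 6.
295 hashes to 6; 6 taken → place at 7.
782 hashes to 0; slot 0 is free → place at 0.
498 hashes to 5; 5,6,7 taken → place at 8.
988 hashes to 2; 2 taken → place at 3.
Table: [782, ., 19, 988, ., 770, 838, 295, 498, 672, ., ., ., ., ., 474, 798]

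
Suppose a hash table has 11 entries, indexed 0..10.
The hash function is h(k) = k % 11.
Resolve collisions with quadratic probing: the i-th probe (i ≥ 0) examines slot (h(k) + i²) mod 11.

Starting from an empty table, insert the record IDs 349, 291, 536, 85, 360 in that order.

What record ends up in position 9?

536

Insert 349: h=8, slot 8 empty -> index 8.
Insert 291: h=5, slot 5 empty -> index 5.
Insert 536: h=8, slot 8 occupied -> index 9.
Insert 85: h=8, slots 8,9 occupied -> index 1.
Insert 360: h=8, slots 8,9,1 occupied -> index 6.
Table: [∅, 85, ∅, ∅, ∅, 291, 360, ∅, 349, 536, ∅]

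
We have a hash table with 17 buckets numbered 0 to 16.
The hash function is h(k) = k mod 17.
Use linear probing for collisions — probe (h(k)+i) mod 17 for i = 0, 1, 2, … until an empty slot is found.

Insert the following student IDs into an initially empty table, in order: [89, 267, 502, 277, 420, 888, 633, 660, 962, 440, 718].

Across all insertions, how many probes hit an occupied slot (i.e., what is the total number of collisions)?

10

Insert 89: h=4, slot 4 empty => index 4.
Insert 267: h=12, slot 12 empty => index 12.
Insert 502: h=9, slot 9 empty => index 9.
Insert 277: h=5, slot 5 empty => index 5.
Insert 420: h=12, slot 12 occupied => index 13.
Insert 888: h=4, slots 4,5 occupied => index 6.
Insert 633: h=4, slots 4,5,6 occupied => index 7.
Insert 660: h=14, slot 14 empty => index 14.
Insert 962: h=10, slot 10 empty => index 10.
Insert 440: h=15, slot 15 empty => index 15.
Insert 718: h=4, slots 4,5,6,7 occupied => index 8.
Table: [_, _, _, _, 89, 277, 888, 633, 718, 502, 962, _, 267, 420, 660, 440, _]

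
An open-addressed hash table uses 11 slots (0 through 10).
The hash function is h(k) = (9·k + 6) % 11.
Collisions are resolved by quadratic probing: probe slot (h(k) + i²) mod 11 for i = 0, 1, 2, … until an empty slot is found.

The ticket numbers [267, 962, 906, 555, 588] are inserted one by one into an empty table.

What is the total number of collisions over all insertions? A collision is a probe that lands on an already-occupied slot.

4

Insert 267: h=0, slot 0 empty -> index 0.
Insert 962: h=7, slot 7 empty -> index 7.
Insert 906: h=9, slot 9 empty -> index 9.
Insert 555: h=7, slot 7 occupied -> index 8.
Insert 588: h=7, slots 7,8,0 occupied -> index 5.
Table: [267, -, -, -, -, 588, -, 962, 555, 906, -]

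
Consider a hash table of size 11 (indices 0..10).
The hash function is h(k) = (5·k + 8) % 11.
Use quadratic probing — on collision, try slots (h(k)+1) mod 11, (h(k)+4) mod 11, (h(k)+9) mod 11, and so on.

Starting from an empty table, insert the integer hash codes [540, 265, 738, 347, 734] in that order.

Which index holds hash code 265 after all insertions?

3

540 hashes to 2; slot 2 is free => place at 2.
265 hashes to 2; 2 taken => place at 3.
738 hashes to 2; 2,3 taken => place at 6.
347 hashes to 5; slot 5 is free => place at 5.
734 hashes to 4; slot 4 is free => place at 4.
Table: [_, _, 540, 265, 734, 347, 738, _, _, _, _]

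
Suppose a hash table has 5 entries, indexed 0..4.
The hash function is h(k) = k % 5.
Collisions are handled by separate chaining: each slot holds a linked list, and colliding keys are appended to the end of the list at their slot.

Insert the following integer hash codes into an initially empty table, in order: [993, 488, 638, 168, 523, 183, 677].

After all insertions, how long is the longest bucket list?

6

993 → bucket 3
488 → bucket 3 (collision)
638 → bucket 3 (collision)
168 → bucket 3 (collision)
523 → bucket 3 (collision)
183 → bucket 3 (collision)
677 → bucket 2
Final buckets:
0: ∅
1: ∅
2: 677
3: 993 -> 488 -> 638 -> 168 -> 523 -> 183
4: ∅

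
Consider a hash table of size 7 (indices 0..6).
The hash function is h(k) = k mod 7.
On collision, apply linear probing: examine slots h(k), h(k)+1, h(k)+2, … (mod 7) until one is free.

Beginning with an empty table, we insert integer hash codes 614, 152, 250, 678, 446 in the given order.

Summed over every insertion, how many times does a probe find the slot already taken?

614: h=5 => slot 5
152: h=5, probe 5,6 => slot 6
250: h=5, probe 5,6,0 => slot 0
678: h=6, probe 6,0,1 => slot 1
446: h=5, probe 5,6,0,1,2 => slot 2
Table: [250, 678, 446, -, -, 614, 152]

9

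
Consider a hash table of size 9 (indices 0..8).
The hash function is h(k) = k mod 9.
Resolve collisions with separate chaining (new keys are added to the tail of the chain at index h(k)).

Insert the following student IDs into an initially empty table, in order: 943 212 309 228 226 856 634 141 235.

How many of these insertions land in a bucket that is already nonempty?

943 → bucket 7
212 → bucket 5
309 → bucket 3
228 → bucket 3 (collision)
226 → bucket 1
856 → bucket 1 (collision)
634 → bucket 4
141 → bucket 6
235 → bucket 1 (collision)
Final buckets:
0: _
1: 226 -> 856 -> 235
2: _
3: 309 -> 228
4: 634
5: 212
6: 141
7: 943
8: _

3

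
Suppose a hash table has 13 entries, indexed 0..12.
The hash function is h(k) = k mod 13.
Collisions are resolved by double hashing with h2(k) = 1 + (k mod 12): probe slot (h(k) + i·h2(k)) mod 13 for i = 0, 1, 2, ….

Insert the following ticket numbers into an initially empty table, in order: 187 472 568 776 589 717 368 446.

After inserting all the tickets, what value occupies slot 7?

187: h=5 -> slot 5
472: h=4 -> slot 4
568: h=9 -> slot 9
776: h=9, h2=9, probe 9,5,1 -> slot 1
589: h=4, h2=2, probe 4,6 -> slot 6
717: h=2 -> slot 2
368: h=4, h2=9, probe 4,0 -> slot 0
446: h=4, h2=3, probe 4,7 -> slot 7
Table: [368, 776, 717, -, 472, 187, 589, 446, -, 568, -, -, -]

446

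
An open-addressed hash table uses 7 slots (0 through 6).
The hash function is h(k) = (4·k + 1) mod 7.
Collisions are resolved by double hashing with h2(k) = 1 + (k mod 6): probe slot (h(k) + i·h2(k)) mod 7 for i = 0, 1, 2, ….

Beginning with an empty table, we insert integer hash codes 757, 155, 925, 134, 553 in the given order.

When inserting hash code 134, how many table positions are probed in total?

757 hashes to 5; slot 5 is free => place at 5.
155 hashes to 5, h2=6; 5 taken => place at 4.
925 hashes to 5, h2=2; 5 taken => place at 0.
134 hashes to 5, h2=3; 5 taken => place at 1.
553 hashes to 1, h2=2; 1 taken => place at 3.
Table: [925, 134, ., 553, 155, 757, .]

2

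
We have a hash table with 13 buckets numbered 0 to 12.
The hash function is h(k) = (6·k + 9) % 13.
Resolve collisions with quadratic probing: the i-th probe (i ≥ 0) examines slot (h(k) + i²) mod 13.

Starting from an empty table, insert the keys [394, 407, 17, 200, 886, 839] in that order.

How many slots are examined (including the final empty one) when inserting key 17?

3

Insert 394: h=7, slot 7 empty => index 7.
Insert 407: h=7, slot 7 occupied => index 8.
Insert 17: h=7, slots 7,8 occupied => index 11.
Insert 200: h=0, slot 0 empty => index 0.
Insert 886: h=8, slot 8 occupied => index 9.
Insert 839: h=12, slot 12 empty => index 12.
Table: [200, -, -, -, -, -, -, 394, 407, 886, -, 17, 839]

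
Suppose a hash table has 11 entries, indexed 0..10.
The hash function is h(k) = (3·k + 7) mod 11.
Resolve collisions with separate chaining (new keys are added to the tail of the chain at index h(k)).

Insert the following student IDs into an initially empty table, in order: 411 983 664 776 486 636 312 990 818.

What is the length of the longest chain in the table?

411 → bucket 8
983 → bucket 8 (collision)
664 → bucket 8 (collision)
776 → bucket 3
486 → bucket 2
636 → bucket 1
312 → bucket 8 (collision)
990 → bucket 7
818 → bucket 8 (collision)
Final buckets:
0: _
1: 636
2: 486
3: 776
4: _
5: _
6: _
7: 990
8: 411 -> 983 -> 664 -> 312 -> 818
9: _
10: _

5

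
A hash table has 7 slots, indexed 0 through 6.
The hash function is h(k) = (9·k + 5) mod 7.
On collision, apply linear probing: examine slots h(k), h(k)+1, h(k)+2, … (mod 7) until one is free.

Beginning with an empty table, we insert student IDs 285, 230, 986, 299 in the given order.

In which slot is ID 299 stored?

Insert 285: h=1, slot 1 empty -> index 1.
Insert 230: h=3, slot 3 empty -> index 3.
Insert 986: h=3, slot 3 occupied -> index 4.
Insert 299: h=1, slot 1 occupied -> index 2.
Table: [., 285, 299, 230, 986, ., .]

2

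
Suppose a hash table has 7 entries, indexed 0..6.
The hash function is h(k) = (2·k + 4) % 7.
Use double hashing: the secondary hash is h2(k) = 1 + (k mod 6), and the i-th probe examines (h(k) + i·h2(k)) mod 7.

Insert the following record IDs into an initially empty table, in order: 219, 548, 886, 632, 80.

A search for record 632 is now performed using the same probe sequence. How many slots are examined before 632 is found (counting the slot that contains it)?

3

219 hashes to 1; slot 1 is free -> place at 1.
548 hashes to 1, h2=3; 1 taken -> place at 4.
886 hashes to 5; slot 5 is free -> place at 5.
632 hashes to 1, h2=3; 1,4 taken -> place at 0.
80 hashes to 3; slot 3 is free -> place at 3.
Table: [632, 219, —, 80, 548, 886, —]
Lookup 632: h=1, h2=3, probe 1,4,0 → found at 0.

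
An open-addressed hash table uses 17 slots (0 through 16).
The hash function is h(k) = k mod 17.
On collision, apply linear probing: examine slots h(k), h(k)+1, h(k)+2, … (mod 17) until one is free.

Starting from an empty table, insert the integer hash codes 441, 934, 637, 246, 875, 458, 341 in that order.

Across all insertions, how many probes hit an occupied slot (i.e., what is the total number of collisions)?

441 hashes to 16; slot 16 is free → place at 16.
934 hashes to 16; 16 taken → place at 0.
637 hashes to 8; slot 8 is free → place at 8.
246 hashes to 8; 8 taken → place at 9.
875 hashes to 8; 8,9 taken → place at 10.
458 hashes to 16; 16,0 taken → place at 1.
341 hashes to 1; 1 taken → place at 2.
Table: [934, 458, 341, _, _, _, _, _, 637, 246, 875, _, _, _, _, _, 441]

7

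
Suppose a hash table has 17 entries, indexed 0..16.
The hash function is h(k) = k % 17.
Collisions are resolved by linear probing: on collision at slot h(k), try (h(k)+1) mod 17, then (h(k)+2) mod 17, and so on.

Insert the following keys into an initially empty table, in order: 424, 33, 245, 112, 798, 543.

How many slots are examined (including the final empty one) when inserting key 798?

3

424 hashes to 16; slot 16 is free -> place at 16.
33 hashes to 16; 16 taken -> place at 0.
245 hashes to 7; slot 7 is free -> place at 7.
112 hashes to 10; slot 10 is free -> place at 10.
798 hashes to 16; 16,0 taken -> place at 1.
543 hashes to 16; 16,0,1 taken -> place at 2.
Table: [33, 798, 543, ∅, ∅, ∅, ∅, 245, ∅, ∅, 112, ∅, ∅, ∅, ∅, ∅, 424]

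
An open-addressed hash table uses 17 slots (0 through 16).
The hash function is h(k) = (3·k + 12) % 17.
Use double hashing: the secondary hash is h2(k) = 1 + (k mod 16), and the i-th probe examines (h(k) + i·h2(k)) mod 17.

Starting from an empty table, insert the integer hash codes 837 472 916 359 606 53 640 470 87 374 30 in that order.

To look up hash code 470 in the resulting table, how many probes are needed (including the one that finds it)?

3

Insert 837: h=7, slot 7 empty => index 7.
Insert 472: h=0, slot 0 empty => index 0.
Insert 916: h=6, slot 6 empty => index 6.
Insert 359: h=1, slot 1 empty => index 1.
Insert 606: h=11, slot 11 empty => index 11.
Insert 53: h=1, h2=6, slots 1,7 occupied => index 13.
Insert 640: h=11, h2=1, slot 11 occupied => index 12.
Insert 470: h=11, h2=7, slots 11,1 occupied => index 8.
Insert 87: h=1, h2=8, slot 1 occupied => index 9.
Insert 374: h=12, h2=7, slot 12 occupied => index 2.
Insert 30: h=0, h2=15, slot 0 occupied => index 15.
Table: [472, 359, 374, ., ., ., 916, 837, 470, 87, ., 606, 640, 53, ., 30, .]
Lookup 470: h=11, h2=7, probe 11,1,8 → found at 8.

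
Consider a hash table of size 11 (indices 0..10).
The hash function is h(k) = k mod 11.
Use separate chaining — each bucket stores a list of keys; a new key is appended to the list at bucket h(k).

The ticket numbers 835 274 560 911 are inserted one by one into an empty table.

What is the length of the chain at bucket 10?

3

Insert 835: h=10, bucket 10 empty → new chain.
Insert 274: h=10, bucket 10 nonempty → append to chain.
Insert 560: h=10, bucket 10 nonempty → append to chain.
Insert 911: h=9, bucket 9 empty → new chain.
Final buckets:
0: _
1: _
2: _
3: _
4: _
5: _
6: _
7: _
8: _
9: 911
10: 835 -> 274 -> 560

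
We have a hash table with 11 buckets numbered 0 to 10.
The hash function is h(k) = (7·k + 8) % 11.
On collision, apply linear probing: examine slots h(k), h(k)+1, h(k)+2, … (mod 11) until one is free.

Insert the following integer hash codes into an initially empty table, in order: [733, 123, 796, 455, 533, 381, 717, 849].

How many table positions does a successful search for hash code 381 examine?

Insert 733: h=2, slot 2 empty => index 2.
Insert 123: h=0, slot 0 empty => index 0.
Insert 796: h=3, slot 3 empty => index 3.
Insert 455: h=3, slot 3 occupied => index 4.
Insert 533: h=10, slot 10 empty => index 10.
Insert 381: h=2, slots 2,3,4 occupied => index 5.
Insert 717: h=0, slot 0 occupied => index 1.
Insert 849: h=0, slots 0,1,2,3,4,5 occupied => index 6.
Table: [123, 717, 733, 796, 455, 381, 849, _, _, _, 533]
Lookup 381: h=2, probe 2,3,4,5 → found at 5.

4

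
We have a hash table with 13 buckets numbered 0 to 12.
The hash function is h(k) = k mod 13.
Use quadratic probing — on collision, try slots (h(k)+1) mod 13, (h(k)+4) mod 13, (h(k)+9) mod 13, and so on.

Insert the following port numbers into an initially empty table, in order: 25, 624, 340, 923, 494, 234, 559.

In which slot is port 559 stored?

3

Insert 25: h=12, slot 12 empty => index 12.
Insert 624: h=0, slot 0 empty => index 0.
Insert 340: h=2, slot 2 empty => index 2.
Insert 923: h=0, slot 0 occupied => index 1.
Insert 494: h=0, slots 0,1 occupied => index 4.
Insert 234: h=0, slots 0,1,4 occupied => index 9.
Insert 559: h=0, slots 0,1,4,9 occupied => index 3.
Table: [624, 923, 340, 559, 494, ., ., ., ., 234, ., ., 25]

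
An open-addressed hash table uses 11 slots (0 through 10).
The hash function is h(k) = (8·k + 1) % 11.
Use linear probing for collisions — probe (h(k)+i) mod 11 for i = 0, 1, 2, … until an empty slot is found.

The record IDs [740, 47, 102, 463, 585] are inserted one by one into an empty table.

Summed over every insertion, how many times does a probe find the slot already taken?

740: h=3 -> slot 3
47: h=3, probe 3,4 -> slot 4
102: h=3, probe 3,4,5 -> slot 5
463: h=9 -> slot 9
585: h=6 -> slot 6
Table: [_, _, _, 740, 47, 102, 585, _, _, 463, _]

3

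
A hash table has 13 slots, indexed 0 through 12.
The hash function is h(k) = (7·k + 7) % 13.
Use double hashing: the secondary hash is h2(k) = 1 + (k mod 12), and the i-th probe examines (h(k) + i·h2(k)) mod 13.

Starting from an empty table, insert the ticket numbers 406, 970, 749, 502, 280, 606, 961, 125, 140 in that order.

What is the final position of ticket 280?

1

406 hashes to 2; slot 2 is free -> place at 2.
970 hashes to 11; slot 11 is free -> place at 11.
749 hashes to 11, h2=6; 11 taken -> place at 4.
502 hashes to 11, h2=11; 11 taken -> place at 9.
280 hashes to 4, h2=5; 4,9 taken -> place at 1.
606 hashes to 11, h2=7; 11 taken -> place at 5.
961 hashes to 0; slot 0 is free -> place at 0.
125 hashes to 11, h2=6; 11,4 taken -> place at 10.
140 hashes to 12; slot 12 is free -> place at 12.
Table: [961, 280, 406, ., 749, 606, ., ., ., 502, 125, 970, 140]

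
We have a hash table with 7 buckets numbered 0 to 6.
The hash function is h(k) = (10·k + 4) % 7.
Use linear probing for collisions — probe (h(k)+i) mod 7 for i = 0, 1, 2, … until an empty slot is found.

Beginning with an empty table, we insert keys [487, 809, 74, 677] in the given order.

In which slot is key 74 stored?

4

Insert 487: h=2, slot 2 empty => index 2.
Insert 809: h=2, slot 2 occupied => index 3.
Insert 74: h=2, slots 2,3 occupied => index 4.
Insert 677: h=5, slot 5 empty => index 5.
Table: [∅, ∅, 487, 809, 74, 677, ∅]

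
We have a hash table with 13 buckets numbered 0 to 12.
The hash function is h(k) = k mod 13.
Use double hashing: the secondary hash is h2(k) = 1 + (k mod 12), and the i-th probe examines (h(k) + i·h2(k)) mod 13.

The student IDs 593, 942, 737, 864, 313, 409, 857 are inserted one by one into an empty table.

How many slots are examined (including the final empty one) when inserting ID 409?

3

Insert 593: h=8, slot 8 empty → index 8.
Insert 942: h=6, slot 6 empty → index 6.
Insert 737: h=9, slot 9 empty → index 9.
Insert 864: h=6, h2=1, slot 6 occupied → index 7.
Insert 313: h=1, slot 1 empty → index 1.
Insert 409: h=6, h2=2, slots 6,8 occupied → index 10.
Insert 857: h=12, slot 12 empty → index 12.
Table: [., 313, ., ., ., ., 942, 864, 593, 737, 409, ., 857]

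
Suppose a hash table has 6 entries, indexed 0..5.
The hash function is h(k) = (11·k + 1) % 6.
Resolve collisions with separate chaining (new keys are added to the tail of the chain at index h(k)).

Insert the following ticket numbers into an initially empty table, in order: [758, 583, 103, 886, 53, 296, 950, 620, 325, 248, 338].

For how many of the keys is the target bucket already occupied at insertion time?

758 -> bucket 5
583 -> bucket 0
103 -> bucket 0 (collision)
886 -> bucket 3
53 -> bucket 2
296 -> bucket 5 (collision)
950 -> bucket 5 (collision)
620 -> bucket 5 (collision)
325 -> bucket 0 (collision)
248 -> bucket 5 (collision)
338 -> bucket 5 (collision)
Final buckets:
0: 583 -> 103 -> 325
1: —
2: 53
3: 886
4: —
5: 758 -> 296 -> 950 -> 620 -> 248 -> 338

7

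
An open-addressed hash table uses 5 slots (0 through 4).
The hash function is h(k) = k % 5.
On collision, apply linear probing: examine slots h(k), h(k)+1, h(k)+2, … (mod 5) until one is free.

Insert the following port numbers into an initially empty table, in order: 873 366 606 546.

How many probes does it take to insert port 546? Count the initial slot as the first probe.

873: h=3 -> slot 3
366: h=1 -> slot 1
606: h=1, probe 1,2 -> slot 2
546: h=1, probe 1,2,3,4 -> slot 4
Table: [_, 366, 606, 873, 546]

4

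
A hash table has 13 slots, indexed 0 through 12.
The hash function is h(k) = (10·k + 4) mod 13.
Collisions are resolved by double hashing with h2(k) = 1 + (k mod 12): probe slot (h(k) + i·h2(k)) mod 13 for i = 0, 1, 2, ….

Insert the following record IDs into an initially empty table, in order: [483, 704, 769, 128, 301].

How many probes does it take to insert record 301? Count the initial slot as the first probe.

3

483: h=11 => slot 11
704: h=11, h2=9, probe 11,7 => slot 7
769: h=11, h2=2, probe 11,0 => slot 0
128: h=10 => slot 10
301: h=11, h2=2, probe 11,0,2 => slot 2
Table: [769, _, 301, _, _, _, _, 704, _, _, 128, 483, _]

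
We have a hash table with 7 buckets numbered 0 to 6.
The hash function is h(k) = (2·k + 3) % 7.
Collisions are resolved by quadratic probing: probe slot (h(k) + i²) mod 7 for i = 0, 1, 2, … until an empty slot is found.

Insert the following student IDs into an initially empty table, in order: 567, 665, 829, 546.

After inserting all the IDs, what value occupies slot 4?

665

567 hashes to 3; slot 3 is free -> place at 3.
665 hashes to 3; 3 taken -> place at 4.
829 hashes to 2; slot 2 is free -> place at 2.
546 hashes to 3; 3,4 taken -> place at 0.
Table: [546, _, 829, 567, 665, _, _]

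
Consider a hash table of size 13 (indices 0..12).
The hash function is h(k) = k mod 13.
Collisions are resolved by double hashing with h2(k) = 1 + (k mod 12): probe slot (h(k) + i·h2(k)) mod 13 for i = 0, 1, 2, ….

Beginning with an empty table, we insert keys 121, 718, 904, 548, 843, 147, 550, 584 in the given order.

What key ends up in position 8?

121: h=4 => slot 4
718: h=3 => slot 3
904: h=7 => slot 7
548: h=2 => slot 2
843: h=11 => slot 11
147: h=4, h2=4, probe 4,8 => slot 8
550: h=4, h2=11, probe 4,2,0 => slot 0
584: h=12 => slot 12
Table: [550, —, 548, 718, 121, —, —, 904, 147, —, —, 843, 584]

147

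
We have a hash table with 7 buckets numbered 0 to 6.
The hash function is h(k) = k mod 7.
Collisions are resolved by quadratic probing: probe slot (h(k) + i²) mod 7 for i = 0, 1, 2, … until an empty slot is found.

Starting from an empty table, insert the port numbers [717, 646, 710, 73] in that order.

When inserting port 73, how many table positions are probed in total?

Insert 717: h=3, slot 3 empty -> index 3.
Insert 646: h=2, slot 2 empty -> index 2.
Insert 710: h=3, slot 3 occupied -> index 4.
Insert 73: h=3, slots 3,4 occupied -> index 0.
Table: [73, —, 646, 717, 710, —, —]

3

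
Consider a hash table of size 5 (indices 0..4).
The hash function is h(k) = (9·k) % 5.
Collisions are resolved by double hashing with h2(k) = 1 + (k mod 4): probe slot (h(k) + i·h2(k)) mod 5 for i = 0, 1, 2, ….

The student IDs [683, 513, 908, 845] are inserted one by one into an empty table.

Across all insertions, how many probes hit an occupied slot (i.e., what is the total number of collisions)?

2

683 hashes to 2; slot 2 is free → place at 2.
513 hashes to 2, h2=2; 2 taken → place at 4.
908 hashes to 2, h2=1; 2 taken → place at 3.
845 hashes to 0; slot 0 is free → place at 0.
Table: [845, _, 683, 908, 513]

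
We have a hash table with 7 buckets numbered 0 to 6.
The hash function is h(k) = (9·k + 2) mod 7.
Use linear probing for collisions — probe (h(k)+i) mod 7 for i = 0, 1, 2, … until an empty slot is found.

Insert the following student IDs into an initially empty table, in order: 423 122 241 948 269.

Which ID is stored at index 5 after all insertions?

Insert 423: h=1, slot 1 empty → index 1.
Insert 122: h=1, slot 1 occupied → index 2.
Insert 241: h=1, slots 1,2 occupied → index 3.
Insert 948: h=1, slots 1,2,3 occupied → index 4.
Insert 269: h=1, slots 1,2,3,4 occupied → index 5.
Table: [—, 423, 122, 241, 948, 269, —]

269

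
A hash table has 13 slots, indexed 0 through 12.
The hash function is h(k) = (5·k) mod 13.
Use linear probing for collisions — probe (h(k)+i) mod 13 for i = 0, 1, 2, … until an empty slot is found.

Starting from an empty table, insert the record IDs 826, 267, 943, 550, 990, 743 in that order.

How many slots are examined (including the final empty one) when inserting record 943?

3

826 hashes to 9; slot 9 is free -> place at 9.
267 hashes to 9; 9 taken -> place at 10.
943 hashes to 9; 9,10 taken -> place at 11.
550 hashes to 7; slot 7 is free -> place at 7.
990 hashes to 10; 10,11 taken -> place at 12.
743 hashes to 10; 10,11,12 taken -> place at 0.
Table: [743, —, —, —, —, —, —, 550, —, 826, 267, 943, 990]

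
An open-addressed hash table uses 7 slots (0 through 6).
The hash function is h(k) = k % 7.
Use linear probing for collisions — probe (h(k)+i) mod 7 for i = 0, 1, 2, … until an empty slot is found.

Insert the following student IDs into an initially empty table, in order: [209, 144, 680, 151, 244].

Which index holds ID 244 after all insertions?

0

Insert 209: h=6, slot 6 empty => index 6.
Insert 144: h=4, slot 4 empty => index 4.
Insert 680: h=1, slot 1 empty => index 1.
Insert 151: h=4, slot 4 occupied => index 5.
Insert 244: h=6, slot 6 occupied => index 0.
Table: [244, 680, ∅, ∅, 144, 151, 209]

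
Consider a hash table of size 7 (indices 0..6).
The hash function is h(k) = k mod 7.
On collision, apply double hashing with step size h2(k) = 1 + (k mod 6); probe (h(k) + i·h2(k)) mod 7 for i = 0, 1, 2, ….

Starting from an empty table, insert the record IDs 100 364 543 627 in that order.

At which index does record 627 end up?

1

100 hashes to 2; slot 2 is free → place at 2.
364 hashes to 0; slot 0 is free → place at 0.
543 hashes to 4; slot 4 is free → place at 4.
627 hashes to 4, h2=4; 4 taken → place at 1.
Table: [364, 627, 100, ., 543, ., .]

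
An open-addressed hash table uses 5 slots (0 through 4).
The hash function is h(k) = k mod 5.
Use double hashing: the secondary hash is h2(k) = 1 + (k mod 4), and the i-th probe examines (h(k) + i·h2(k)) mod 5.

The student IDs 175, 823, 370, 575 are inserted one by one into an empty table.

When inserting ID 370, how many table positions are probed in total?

3

175: h=0 -> slot 0
823: h=3 -> slot 3
370: h=0, h2=3, probe 0,3,1 -> slot 1
575: h=0, h2=4, probe 0,4 -> slot 4
Table: [175, 370, -, 823, 575]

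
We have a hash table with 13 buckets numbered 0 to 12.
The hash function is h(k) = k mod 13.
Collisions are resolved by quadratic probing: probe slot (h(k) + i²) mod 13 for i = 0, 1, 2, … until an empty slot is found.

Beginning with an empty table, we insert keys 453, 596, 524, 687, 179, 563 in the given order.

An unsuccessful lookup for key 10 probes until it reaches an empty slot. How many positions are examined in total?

3

453: h=11 => slot 11
596: h=11, probe 11,12 => slot 12
524: h=4 => slot 4
687: h=11, probe 11,12,2 => slot 2
179: h=10 => slot 10
563: h=4, probe 4,5 => slot 5
Table: [∅, ∅, 687, ∅, 524, 563, ∅, ∅, ∅, ∅, 179, 453, 596]
Lookup 10: h=10, probe 10,11,1 → slot 1 empty, not found.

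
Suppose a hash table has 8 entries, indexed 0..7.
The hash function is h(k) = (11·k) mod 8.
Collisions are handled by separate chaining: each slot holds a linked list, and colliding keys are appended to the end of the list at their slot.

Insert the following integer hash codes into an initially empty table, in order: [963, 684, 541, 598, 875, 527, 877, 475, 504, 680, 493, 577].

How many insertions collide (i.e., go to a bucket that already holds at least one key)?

5

963 → bucket 1
684 → bucket 4
541 → bucket 7
598 → bucket 2
875 → bucket 1 (collision)
527 → bucket 5
877 → bucket 7 (collision)
475 → bucket 1 (collision)
504 → bucket 0
680 → bucket 0 (collision)
493 → bucket 7 (collision)
577 → bucket 3
Final buckets:
0: 504 -> 680
1: 963 -> 875 -> 475
2: 598
3: 577
4: 684
5: 527
6: _
7: 541 -> 877 -> 493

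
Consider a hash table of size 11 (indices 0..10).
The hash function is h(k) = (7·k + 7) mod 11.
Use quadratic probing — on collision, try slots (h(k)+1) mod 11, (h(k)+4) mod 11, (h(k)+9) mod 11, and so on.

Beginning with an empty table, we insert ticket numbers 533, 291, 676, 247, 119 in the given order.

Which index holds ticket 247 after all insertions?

533 hashes to 9; slot 9 is free => place at 9.
291 hashes to 9; 9 taken => place at 10.
676 hashes to 9; 9,10 taken => place at 2.
247 hashes to 9; 9,10,2 taken => place at 7.
119 hashes to 4; slot 4 is free => place at 4.
Table: [—, —, 676, —, 119, —, —, 247, —, 533, 291]

7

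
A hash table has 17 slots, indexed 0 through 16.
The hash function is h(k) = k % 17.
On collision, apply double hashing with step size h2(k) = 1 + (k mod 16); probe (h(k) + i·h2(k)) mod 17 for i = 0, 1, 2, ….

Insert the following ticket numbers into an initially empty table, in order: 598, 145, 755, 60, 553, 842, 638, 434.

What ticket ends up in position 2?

598 hashes to 3; slot 3 is free → place at 3.
145 hashes to 9; slot 9 is free → place at 9.
755 hashes to 7; slot 7 is free → place at 7.
60 hashes to 9, h2=13; 9 taken → place at 5.
553 hashes to 9, h2=10; 9 taken → place at 2.
842 hashes to 9, h2=11; 9,3 taken → place at 14.
638 hashes to 9, h2=15; 9,7,5,3 taken → place at 1.
434 hashes to 9, h2=3; 9 taken → place at 12.
Table: [—, 638, 553, 598, —, 60, —, 755, —, 145, —, —, 434, —, 842, —, —]

553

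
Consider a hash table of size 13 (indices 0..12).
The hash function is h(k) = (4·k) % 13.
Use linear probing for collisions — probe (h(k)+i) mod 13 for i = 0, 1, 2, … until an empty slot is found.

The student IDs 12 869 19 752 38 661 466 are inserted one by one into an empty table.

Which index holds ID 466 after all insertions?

12 hashes to 9; slot 9 is free → place at 9.
869 hashes to 5; slot 5 is free → place at 5.
19 hashes to 11; slot 11 is free → place at 11.
752 hashes to 5; 5 taken → place at 6.
38 hashes to 9; 9 taken → place at 10.
661 hashes to 5; 5,6 taken → place at 7.
466 hashes to 5; 5,6,7 taken → place at 8.
Table: [_, _, _, _, _, 869, 752, 661, 466, 12, 38, 19, _]

8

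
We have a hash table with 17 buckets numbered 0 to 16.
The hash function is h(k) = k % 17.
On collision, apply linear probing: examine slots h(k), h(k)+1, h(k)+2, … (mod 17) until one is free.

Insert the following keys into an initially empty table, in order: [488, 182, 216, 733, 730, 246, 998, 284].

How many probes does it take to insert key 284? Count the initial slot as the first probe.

6

Insert 488: h=12, slot 12 empty -> index 12.
Insert 182: h=12, slot 12 occupied -> index 13.
Insert 216: h=12, slots 12,13 occupied -> index 14.
Insert 733: h=2, slot 2 empty -> index 2.
Insert 730: h=16, slot 16 empty -> index 16.
Insert 246: h=8, slot 8 empty -> index 8.
Insert 998: h=12, slots 12,13,14 occupied -> index 15.
Insert 284: h=12, slots 12,13,14,15,16 occupied -> index 0.
Table: [284, ., 733, ., ., ., ., ., 246, ., ., ., 488, 182, 216, 998, 730]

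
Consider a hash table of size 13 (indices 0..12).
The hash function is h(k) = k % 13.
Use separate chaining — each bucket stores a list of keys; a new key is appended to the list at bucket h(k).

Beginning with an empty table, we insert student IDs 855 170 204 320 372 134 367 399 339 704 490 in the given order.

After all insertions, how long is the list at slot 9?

3

Insert 855: h=10, bucket 10 empty → new chain.
Insert 170: h=1, bucket 1 empty → new chain.
Insert 204: h=9, bucket 9 empty → new chain.
Insert 320: h=8, bucket 8 empty → new chain.
Insert 372: h=8, bucket 8 nonempty → append to chain.
Insert 134: h=4, bucket 4 empty → new chain.
Insert 367: h=3, bucket 3 empty → new chain.
Insert 399: h=9, bucket 9 nonempty → append to chain.
Insert 339: h=1, bucket 1 nonempty → append to chain.
Insert 704: h=2, bucket 2 empty → new chain.
Insert 490: h=9, bucket 9 nonempty → append to chain.
Final buckets:
0: _
1: 170 -> 339
2: 704
3: 367
4: 134
5: _
6: _
7: _
8: 320 -> 372
9: 204 -> 399 -> 490
10: 855
11: _
12: _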